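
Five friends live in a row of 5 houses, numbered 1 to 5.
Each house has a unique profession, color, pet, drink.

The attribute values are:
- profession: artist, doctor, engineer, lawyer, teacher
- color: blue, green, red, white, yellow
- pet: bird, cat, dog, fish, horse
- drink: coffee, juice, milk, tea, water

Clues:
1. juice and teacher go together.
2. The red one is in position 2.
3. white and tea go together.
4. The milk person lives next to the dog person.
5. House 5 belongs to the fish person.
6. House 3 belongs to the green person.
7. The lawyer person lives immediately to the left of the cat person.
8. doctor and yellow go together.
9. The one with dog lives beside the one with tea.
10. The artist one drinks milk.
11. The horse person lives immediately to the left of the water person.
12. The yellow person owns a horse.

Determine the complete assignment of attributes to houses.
Solution:

House | Profession | Color | Pet | Drink
----------------------------------------
  1   | doctor | yellow | horse | coffee
  2   | lawyer | red | bird | water
  3   | artist | green | cat | milk
  4   | teacher | blue | dog | juice
  5   | engineer | white | fish | tea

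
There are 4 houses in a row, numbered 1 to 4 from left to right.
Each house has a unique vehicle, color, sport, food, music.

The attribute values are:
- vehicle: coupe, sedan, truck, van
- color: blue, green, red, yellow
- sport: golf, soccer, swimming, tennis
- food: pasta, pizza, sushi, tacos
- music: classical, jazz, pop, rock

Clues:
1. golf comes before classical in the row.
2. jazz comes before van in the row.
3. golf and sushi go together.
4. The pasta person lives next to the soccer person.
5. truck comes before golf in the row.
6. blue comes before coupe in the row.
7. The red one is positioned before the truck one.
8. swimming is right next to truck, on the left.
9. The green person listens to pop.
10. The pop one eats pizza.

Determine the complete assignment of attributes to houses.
Solution:

House | Vehicle | Color | Sport | Food | Music
----------------------------------------------
  1   | sedan | red | swimming | pasta | jazz
  2   | truck | green | soccer | pizza | pop
  3   | van | blue | golf | sushi | rock
  4   | coupe | yellow | tennis | tacos | classical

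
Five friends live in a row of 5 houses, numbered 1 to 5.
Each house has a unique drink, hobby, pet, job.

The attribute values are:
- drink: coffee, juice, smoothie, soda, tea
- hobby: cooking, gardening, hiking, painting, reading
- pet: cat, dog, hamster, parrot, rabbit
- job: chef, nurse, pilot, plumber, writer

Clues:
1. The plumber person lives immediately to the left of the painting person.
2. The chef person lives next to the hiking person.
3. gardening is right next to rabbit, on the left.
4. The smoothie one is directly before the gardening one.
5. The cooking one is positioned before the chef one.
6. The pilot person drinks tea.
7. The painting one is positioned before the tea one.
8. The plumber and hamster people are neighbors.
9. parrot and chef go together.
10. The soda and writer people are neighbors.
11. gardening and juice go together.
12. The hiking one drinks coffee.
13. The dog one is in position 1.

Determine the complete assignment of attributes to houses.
Solution:

House | Drink | Hobby | Pet | Job
---------------------------------
  1   | soda | cooking | dog | plumber
  2   | smoothie | painting | hamster | writer
  3   | juice | gardening | parrot | chef
  4   | coffee | hiking | rabbit | nurse
  5   | tea | reading | cat | pilot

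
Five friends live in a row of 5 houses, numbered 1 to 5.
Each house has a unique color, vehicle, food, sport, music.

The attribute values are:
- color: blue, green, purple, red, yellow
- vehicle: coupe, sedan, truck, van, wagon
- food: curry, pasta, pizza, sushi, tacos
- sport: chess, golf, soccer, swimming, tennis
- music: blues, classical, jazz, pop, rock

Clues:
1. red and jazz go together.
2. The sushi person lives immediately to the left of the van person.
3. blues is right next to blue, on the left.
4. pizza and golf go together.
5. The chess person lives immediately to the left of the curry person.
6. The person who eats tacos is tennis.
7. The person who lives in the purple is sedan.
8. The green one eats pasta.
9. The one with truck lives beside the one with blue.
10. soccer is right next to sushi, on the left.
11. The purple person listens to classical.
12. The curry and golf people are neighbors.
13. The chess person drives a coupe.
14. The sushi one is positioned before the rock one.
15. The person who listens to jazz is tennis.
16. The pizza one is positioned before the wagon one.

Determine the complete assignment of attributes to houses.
Solution:

House | Color | Vehicle | Food | Sport | Music
----------------------------------------------
  1   | green | truck | pasta | soccer | blues
  2   | blue | coupe | sushi | chess | pop
  3   | yellow | van | curry | swimming | rock
  4   | purple | sedan | pizza | golf | classical
  5   | red | wagon | tacos | tennis | jazz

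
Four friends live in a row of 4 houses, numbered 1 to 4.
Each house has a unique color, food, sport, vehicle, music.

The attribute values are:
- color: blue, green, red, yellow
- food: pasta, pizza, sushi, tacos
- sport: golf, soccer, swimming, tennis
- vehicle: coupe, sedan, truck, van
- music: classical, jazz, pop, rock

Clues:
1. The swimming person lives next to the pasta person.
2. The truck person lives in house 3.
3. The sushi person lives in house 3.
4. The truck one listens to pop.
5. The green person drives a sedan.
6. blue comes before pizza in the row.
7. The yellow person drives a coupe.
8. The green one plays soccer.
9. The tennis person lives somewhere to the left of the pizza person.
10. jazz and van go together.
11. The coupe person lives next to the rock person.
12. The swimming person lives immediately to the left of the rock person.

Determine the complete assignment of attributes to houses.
Solution:

House | Color | Food | Sport | Vehicle | Music
----------------------------------------------
  1   | yellow | tacos | swimming | coupe | classical
  2   | green | pasta | soccer | sedan | rock
  3   | blue | sushi | tennis | truck | pop
  4   | red | pizza | golf | van | jazz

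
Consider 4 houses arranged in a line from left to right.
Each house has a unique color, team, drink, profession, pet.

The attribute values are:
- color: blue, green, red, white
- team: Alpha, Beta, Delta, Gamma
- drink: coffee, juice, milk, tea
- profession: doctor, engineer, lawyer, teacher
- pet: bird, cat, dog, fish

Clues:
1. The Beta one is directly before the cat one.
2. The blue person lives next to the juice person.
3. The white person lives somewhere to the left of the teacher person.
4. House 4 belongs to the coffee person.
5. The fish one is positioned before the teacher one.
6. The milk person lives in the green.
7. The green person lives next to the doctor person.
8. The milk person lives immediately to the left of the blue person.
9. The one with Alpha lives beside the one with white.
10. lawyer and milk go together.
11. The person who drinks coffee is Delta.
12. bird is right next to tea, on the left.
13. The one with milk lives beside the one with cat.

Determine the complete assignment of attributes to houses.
Solution:

House | Color | Team | Drink | Profession | Pet
-----------------------------------------------
  1   | green | Beta | milk | lawyer | bird
  2   | blue | Alpha | tea | doctor | cat
  3   | white | Gamma | juice | engineer | fish
  4   | red | Delta | coffee | teacher | dog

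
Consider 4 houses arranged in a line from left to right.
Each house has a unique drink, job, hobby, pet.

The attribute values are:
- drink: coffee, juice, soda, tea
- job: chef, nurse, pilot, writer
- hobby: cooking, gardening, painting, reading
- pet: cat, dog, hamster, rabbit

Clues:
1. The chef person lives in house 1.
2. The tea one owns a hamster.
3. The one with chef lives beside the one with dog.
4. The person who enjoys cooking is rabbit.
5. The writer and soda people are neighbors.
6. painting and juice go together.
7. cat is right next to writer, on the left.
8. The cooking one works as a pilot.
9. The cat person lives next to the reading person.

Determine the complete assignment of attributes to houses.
Solution:

House | Drink | Job | Hobby | Pet
---------------------------------
  1   | juice | chef | painting | cat
  2   | coffee | writer | reading | dog
  3   | soda | pilot | cooking | rabbit
  4   | tea | nurse | gardening | hamster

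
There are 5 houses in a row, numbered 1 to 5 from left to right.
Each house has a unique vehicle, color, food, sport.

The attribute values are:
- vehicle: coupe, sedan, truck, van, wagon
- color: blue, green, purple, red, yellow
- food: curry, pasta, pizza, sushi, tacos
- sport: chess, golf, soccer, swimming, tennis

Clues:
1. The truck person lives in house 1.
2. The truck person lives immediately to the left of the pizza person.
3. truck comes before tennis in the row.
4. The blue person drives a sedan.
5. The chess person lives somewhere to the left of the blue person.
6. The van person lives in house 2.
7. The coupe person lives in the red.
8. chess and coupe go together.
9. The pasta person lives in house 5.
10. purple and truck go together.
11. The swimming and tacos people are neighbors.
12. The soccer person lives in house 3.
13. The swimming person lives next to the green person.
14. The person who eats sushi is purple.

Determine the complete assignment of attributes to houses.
Solution:

House | Vehicle | Color | Food | Sport
--------------------------------------
  1   | truck | purple | sushi | golf
  2   | van | yellow | pizza | swimming
  3   | wagon | green | tacos | soccer
  4   | coupe | red | curry | chess
  5   | sedan | blue | pasta | tennis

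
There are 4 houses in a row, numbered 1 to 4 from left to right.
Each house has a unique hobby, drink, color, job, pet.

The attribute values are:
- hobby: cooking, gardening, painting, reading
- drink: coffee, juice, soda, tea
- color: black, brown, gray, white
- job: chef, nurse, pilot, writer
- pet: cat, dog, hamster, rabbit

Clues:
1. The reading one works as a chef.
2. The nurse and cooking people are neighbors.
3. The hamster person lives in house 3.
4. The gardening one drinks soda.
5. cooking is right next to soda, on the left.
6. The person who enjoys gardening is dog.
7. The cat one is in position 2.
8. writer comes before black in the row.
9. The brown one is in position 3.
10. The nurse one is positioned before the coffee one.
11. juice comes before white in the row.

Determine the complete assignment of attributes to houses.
Solution:

House | Hobby | Drink | Color | Job | Pet
-----------------------------------------
  1   | reading | juice | gray | chef | rabbit
  2   | painting | tea | white | nurse | cat
  3   | cooking | coffee | brown | writer | hamster
  4   | gardening | soda | black | pilot | dog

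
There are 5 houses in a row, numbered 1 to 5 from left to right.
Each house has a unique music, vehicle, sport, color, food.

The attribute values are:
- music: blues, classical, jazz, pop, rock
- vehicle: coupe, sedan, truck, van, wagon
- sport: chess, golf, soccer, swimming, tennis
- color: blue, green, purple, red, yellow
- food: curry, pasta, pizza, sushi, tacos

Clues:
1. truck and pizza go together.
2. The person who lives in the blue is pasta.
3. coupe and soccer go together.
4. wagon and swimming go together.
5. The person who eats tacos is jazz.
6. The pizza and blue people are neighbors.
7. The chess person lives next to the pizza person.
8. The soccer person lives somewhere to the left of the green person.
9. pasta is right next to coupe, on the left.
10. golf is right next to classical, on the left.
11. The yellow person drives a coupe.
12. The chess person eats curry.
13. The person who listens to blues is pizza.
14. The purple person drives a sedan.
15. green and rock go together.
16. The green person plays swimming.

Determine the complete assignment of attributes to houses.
Solution:

House | Music | Vehicle | Sport | Color | Food
----------------------------------------------
  1   | pop | sedan | chess | purple | curry
  2   | blues | truck | golf | red | pizza
  3   | classical | van | tennis | blue | pasta
  4   | jazz | coupe | soccer | yellow | tacos
  5   | rock | wagon | swimming | green | sushi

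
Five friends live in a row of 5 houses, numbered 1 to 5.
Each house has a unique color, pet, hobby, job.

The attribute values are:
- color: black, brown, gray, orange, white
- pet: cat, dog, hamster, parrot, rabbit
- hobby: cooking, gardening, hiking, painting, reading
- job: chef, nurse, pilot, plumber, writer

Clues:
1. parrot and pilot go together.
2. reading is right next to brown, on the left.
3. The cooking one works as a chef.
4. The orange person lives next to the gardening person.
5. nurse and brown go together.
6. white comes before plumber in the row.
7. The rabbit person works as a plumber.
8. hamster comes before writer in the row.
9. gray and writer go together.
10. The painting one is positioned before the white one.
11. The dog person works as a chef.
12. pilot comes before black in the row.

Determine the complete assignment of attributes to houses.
Solution:

House | Color | Pet | Hobby | Job
---------------------------------
  1   | orange | parrot | reading | pilot
  2   | brown | hamster | gardening | nurse
  3   | gray | cat | painting | writer
  4   | white | dog | cooking | chef
  5   | black | rabbit | hiking | plumber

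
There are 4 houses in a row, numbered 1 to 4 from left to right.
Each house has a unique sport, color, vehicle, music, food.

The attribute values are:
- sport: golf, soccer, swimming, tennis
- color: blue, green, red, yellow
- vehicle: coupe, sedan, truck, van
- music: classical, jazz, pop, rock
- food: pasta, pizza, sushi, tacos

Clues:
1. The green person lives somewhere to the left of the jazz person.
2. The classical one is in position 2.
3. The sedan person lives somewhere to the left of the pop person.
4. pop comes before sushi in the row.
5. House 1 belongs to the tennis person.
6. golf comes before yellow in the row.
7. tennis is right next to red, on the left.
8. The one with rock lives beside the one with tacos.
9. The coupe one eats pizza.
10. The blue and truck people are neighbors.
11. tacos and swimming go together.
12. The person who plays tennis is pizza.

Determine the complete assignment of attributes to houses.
Solution:

House | Sport | Color | Vehicle | Music | Food
----------------------------------------------
  1   | tennis | green | coupe | rock | pizza
  2   | swimming | red | sedan | classical | tacos
  3   | golf | blue | van | pop | pasta
  4   | soccer | yellow | truck | jazz | sushi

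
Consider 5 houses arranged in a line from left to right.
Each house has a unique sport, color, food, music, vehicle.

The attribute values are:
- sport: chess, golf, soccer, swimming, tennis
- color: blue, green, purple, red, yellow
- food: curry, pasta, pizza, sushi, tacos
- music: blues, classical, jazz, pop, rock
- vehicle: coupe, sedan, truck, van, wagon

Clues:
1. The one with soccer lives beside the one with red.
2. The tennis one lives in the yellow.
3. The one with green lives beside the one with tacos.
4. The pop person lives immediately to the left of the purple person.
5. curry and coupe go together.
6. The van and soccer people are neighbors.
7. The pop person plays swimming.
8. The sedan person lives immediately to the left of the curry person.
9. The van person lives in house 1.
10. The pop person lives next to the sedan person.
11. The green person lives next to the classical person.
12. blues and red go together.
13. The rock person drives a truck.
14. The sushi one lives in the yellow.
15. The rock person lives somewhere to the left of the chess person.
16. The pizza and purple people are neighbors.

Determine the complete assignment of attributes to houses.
Solution:

House | Sport | Color | Food | Music | Vehicle
----------------------------------------------
  1   | swimming | green | pizza | pop | van
  2   | soccer | purple | tacos | classical | sedan
  3   | golf | red | curry | blues | coupe
  4   | tennis | yellow | sushi | rock | truck
  5   | chess | blue | pasta | jazz | wagon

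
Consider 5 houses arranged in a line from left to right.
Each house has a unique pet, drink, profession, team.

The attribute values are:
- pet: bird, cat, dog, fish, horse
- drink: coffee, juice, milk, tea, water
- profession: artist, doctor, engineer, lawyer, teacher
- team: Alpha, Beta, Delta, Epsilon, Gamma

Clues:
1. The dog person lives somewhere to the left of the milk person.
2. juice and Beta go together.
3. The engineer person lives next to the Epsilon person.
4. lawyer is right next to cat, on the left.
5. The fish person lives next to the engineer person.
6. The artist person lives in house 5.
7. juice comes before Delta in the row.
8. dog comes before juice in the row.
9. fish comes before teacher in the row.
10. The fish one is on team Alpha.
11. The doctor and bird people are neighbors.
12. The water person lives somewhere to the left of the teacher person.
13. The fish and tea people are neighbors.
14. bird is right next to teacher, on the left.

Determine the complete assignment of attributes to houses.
Solution:

House | Pet | Drink | Profession | Team
---------------------------------------
  1   | fish | water | doctor | Alpha
  2   | bird | tea | engineer | Gamma
  3   | dog | coffee | teacher | Epsilon
  4   | horse | juice | lawyer | Beta
  5   | cat | milk | artist | Delta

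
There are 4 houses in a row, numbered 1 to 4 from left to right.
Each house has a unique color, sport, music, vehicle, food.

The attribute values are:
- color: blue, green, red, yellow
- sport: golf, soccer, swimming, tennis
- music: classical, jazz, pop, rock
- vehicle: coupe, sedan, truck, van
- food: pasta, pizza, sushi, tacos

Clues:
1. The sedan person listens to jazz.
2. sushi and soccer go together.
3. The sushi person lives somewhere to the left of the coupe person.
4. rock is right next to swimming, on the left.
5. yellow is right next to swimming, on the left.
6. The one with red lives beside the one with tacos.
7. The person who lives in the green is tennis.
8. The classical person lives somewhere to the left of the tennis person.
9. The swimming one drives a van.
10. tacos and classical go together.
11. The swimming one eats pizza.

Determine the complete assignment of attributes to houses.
Solution:

House | Color | Sport | Music | Vehicle | Food
----------------------------------------------
  1   | yellow | soccer | rock | truck | sushi
  2   | red | swimming | pop | van | pizza
  3   | blue | golf | classical | coupe | tacos
  4   | green | tennis | jazz | sedan | pasta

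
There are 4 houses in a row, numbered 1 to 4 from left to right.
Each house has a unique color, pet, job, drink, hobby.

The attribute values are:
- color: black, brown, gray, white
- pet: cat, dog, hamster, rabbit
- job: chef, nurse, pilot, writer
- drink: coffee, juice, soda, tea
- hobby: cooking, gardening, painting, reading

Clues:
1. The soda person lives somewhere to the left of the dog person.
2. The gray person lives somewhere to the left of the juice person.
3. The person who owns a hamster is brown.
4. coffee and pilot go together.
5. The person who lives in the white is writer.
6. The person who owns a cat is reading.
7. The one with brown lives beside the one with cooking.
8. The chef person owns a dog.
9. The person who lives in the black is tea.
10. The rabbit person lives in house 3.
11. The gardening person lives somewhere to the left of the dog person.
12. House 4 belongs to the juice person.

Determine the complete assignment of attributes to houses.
Solution:

House | Color | Pet | Job | Drink | Hobby
-----------------------------------------
  1   | brown | hamster | nurse | soda | gardening
  2   | black | dog | chef | tea | cooking
  3   | gray | rabbit | pilot | coffee | painting
  4   | white | cat | writer | juice | reading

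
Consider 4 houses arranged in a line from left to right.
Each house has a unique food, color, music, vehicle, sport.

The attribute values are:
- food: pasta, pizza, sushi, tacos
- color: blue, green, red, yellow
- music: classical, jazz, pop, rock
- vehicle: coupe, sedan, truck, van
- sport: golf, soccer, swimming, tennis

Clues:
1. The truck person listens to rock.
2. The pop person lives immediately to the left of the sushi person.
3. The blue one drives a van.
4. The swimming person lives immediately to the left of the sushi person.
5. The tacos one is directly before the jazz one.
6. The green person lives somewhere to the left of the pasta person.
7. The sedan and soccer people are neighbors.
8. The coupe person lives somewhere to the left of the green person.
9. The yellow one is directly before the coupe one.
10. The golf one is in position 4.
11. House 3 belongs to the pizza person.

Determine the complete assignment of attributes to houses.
Solution:

House | Food | Color | Music | Vehicle | Sport
----------------------------------------------
  1   | tacos | yellow | pop | sedan | swimming
  2   | sushi | red | jazz | coupe | soccer
  3   | pizza | green | rock | truck | tennis
  4   | pasta | blue | classical | van | golf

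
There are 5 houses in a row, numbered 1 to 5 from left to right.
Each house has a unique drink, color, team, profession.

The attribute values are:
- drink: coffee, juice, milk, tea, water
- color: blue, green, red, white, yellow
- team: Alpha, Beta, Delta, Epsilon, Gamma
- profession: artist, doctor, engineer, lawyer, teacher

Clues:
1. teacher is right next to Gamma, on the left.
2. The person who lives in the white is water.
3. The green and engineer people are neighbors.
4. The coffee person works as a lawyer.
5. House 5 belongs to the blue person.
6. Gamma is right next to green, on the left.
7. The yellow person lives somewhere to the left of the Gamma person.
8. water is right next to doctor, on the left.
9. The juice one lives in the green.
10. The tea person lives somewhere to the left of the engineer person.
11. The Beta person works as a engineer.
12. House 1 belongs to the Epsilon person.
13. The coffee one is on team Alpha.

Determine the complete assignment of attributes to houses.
Solution:

House | Drink | Color | Team | Profession
-----------------------------------------
  1   | tea | yellow | Epsilon | teacher
  2   | water | white | Gamma | artist
  3   | juice | green | Delta | doctor
  4   | milk | red | Beta | engineer
  5   | coffee | blue | Alpha | lawyer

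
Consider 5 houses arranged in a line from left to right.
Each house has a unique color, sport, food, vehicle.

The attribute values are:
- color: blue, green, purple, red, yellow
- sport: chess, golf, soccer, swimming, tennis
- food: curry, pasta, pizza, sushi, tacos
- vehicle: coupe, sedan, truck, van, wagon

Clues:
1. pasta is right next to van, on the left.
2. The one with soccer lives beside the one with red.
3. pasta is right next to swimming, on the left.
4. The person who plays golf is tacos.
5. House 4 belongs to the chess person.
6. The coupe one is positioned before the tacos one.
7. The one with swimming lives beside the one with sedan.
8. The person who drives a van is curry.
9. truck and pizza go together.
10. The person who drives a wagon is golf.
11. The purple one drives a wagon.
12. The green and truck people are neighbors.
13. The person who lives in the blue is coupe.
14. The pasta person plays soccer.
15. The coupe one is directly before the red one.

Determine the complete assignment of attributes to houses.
Solution:

House | Color | Sport | Food | Vehicle
--------------------------------------
  1   | blue | soccer | pasta | coupe
  2   | red | swimming | curry | van
  3   | green | tennis | sushi | sedan
  4   | yellow | chess | pizza | truck
  5   | purple | golf | tacos | wagon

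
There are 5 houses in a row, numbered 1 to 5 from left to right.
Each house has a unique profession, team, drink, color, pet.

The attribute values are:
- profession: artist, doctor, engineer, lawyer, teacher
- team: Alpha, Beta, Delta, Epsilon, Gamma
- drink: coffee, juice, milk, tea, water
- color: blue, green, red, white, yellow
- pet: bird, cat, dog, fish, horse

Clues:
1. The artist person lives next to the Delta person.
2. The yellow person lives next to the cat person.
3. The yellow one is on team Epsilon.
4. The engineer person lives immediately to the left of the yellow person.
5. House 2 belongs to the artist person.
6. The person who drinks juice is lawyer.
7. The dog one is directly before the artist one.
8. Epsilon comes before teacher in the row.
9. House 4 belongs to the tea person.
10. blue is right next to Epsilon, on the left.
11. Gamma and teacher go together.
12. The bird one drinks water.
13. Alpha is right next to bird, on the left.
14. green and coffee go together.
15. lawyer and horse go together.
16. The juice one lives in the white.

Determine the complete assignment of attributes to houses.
Solution:

House | Profession | Team | Drink | Color | Pet
-----------------------------------------------
  1   | engineer | Alpha | milk | blue | dog
  2   | artist | Epsilon | water | yellow | bird
  3   | doctor | Delta | coffee | green | cat
  4   | teacher | Gamma | tea | red | fish
  5   | lawyer | Beta | juice | white | horse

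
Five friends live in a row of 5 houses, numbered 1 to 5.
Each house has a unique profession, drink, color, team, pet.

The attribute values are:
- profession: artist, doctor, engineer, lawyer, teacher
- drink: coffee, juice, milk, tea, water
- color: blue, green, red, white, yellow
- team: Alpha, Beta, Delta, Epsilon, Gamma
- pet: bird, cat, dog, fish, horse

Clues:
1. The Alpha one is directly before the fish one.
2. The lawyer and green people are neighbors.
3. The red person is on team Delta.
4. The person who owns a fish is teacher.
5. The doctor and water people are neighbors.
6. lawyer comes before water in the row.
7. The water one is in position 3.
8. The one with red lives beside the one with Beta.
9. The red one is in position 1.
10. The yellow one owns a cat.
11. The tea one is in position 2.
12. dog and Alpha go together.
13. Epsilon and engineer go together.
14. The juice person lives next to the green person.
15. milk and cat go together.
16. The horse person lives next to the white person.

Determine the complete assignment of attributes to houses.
Solution:

House | Profession | Drink | Color | Team | Pet
-----------------------------------------------
  1   | lawyer | juice | red | Delta | bird
  2   | doctor | tea | green | Beta | horse
  3   | artist | water | white | Alpha | dog
  4   | teacher | coffee | blue | Gamma | fish
  5   | engineer | milk | yellow | Epsilon | cat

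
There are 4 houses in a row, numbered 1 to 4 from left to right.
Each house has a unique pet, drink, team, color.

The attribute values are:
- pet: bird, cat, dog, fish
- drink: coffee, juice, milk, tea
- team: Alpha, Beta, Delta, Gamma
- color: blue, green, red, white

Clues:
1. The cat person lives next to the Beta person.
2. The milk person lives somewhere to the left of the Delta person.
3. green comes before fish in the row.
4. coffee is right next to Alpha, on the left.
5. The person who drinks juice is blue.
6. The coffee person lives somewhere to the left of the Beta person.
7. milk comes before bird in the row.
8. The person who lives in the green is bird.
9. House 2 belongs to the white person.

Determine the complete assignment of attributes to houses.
Solution:

House | Pet | Drink | Team | Color
----------------------------------
  1   | dog | coffee | Gamma | red
  2   | cat | milk | Alpha | white
  3   | bird | tea | Beta | green
  4   | fish | juice | Delta | blue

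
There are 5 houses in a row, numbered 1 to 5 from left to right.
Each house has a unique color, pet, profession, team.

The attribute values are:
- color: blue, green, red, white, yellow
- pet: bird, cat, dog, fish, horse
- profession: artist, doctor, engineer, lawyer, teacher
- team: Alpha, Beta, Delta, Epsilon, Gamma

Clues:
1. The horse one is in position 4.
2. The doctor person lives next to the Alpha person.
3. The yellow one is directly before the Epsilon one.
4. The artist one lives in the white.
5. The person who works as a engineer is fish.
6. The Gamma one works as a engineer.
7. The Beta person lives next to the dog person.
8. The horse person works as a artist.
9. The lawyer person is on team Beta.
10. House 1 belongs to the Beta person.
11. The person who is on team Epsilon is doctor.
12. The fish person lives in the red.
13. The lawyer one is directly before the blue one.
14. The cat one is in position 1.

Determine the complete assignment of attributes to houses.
Solution:

House | Color | Pet | Profession | Team
---------------------------------------
  1   | yellow | cat | lawyer | Beta
  2   | blue | dog | doctor | Epsilon
  3   | green | bird | teacher | Alpha
  4   | white | horse | artist | Delta
  5   | red | fish | engineer | Gamma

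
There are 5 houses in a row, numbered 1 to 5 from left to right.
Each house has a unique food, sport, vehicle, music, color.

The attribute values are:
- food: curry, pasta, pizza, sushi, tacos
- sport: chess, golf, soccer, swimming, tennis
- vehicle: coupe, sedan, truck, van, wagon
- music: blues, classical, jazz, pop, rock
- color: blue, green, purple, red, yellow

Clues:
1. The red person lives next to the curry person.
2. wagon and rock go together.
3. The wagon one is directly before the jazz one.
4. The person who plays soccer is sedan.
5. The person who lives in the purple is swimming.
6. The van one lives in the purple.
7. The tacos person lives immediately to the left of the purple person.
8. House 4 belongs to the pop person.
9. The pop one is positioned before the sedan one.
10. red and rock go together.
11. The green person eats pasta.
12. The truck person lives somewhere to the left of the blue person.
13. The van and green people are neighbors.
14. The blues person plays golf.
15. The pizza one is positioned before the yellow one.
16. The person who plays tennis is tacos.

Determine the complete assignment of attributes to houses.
Solution:

House | Food | Sport | Vehicle | Music | Color
----------------------------------------------
  1   | tacos | tennis | wagon | rock | red
  2   | curry | swimming | van | jazz | purple
  3   | pasta | golf | truck | blues | green
  4   | pizza | chess | coupe | pop | blue
  5   | sushi | soccer | sedan | classical | yellow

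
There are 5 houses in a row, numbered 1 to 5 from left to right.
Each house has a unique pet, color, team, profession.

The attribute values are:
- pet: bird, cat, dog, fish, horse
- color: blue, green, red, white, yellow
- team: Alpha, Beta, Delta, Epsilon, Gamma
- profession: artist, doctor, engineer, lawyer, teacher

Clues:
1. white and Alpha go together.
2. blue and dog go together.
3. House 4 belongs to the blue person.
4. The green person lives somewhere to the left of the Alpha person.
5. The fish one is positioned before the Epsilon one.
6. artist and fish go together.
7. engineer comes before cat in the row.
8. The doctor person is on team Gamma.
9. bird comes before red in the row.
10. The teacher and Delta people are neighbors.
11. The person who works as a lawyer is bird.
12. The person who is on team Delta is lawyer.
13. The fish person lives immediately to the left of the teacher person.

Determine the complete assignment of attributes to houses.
Solution:

House | Pet | Color | Team | Profession
---------------------------------------
  1   | fish | green | Beta | artist
  2   | horse | white | Alpha | teacher
  3   | bird | yellow | Delta | lawyer
  4   | dog | blue | Epsilon | engineer
  5   | cat | red | Gamma | doctor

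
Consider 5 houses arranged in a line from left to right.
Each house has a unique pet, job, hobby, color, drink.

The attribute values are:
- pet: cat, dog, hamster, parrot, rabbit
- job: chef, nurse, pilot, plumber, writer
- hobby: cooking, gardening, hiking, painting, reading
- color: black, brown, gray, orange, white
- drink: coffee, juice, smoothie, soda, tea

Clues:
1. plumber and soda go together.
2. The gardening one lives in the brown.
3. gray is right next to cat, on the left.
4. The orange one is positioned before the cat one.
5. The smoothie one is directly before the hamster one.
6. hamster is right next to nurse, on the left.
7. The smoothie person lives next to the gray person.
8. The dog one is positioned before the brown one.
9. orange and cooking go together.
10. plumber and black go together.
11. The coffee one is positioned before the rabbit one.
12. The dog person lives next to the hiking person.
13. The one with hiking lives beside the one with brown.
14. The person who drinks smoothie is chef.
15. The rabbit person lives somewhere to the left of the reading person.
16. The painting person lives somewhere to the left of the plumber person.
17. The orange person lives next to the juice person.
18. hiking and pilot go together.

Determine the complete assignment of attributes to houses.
Solution:

House | Pet | Job | Hobby | Color | Drink
-----------------------------------------
  1   | dog | chef | cooking | orange | smoothie
  2   | hamster | pilot | hiking | gray | juice
  3   | cat | nurse | gardening | brown | coffee
  4   | rabbit | writer | painting | white | tea
  5   | parrot | plumber | reading | black | soda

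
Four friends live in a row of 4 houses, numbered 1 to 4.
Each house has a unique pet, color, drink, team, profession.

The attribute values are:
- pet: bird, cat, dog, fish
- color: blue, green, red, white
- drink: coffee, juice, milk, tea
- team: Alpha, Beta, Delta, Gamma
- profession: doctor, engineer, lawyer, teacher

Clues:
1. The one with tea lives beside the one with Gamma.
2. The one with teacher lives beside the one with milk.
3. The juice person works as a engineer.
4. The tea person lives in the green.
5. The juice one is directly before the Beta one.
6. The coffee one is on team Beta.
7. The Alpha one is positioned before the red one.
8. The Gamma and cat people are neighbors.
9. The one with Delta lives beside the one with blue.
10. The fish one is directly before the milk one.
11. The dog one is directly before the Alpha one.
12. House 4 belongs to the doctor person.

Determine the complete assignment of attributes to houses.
Solution:

House | Pet | Color | Drink | Team | Profession
-----------------------------------------------
  1   | fish | green | tea | Delta | teacher
  2   | dog | blue | milk | Gamma | lawyer
  3   | cat | white | juice | Alpha | engineer
  4   | bird | red | coffee | Beta | doctor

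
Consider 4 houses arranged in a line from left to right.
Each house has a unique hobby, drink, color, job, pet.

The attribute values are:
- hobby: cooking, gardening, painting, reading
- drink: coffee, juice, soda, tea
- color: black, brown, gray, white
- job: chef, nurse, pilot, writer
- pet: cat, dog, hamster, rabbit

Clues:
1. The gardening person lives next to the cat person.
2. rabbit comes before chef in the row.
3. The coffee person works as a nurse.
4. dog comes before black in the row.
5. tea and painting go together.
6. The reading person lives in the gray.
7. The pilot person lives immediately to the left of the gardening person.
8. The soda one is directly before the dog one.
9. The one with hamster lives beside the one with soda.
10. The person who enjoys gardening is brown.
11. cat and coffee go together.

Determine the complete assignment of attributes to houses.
Solution:

House | Hobby | Drink | Color | Job | Pet
-----------------------------------------
  1   | painting | tea | white | writer | hamster
  2   | reading | soda | gray | pilot | rabbit
  3   | gardening | juice | brown | chef | dog
  4   | cooking | coffee | black | nurse | cat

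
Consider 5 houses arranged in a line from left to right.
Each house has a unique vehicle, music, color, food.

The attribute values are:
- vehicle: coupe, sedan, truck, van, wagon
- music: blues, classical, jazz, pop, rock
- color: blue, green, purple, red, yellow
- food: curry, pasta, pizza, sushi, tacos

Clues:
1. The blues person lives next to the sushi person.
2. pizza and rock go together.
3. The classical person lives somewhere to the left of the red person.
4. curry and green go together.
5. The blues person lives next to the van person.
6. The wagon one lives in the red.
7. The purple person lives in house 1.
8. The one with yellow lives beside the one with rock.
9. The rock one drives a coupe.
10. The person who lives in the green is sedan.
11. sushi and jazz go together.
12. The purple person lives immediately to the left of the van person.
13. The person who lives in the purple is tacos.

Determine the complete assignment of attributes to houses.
Solution:

House | Vehicle | Music | Color | Food
--------------------------------------
  1   | truck | blues | purple | tacos
  2   | van | jazz | yellow | sushi
  3   | coupe | rock | blue | pizza
  4   | sedan | classical | green | curry
  5   | wagon | pop | red | pasta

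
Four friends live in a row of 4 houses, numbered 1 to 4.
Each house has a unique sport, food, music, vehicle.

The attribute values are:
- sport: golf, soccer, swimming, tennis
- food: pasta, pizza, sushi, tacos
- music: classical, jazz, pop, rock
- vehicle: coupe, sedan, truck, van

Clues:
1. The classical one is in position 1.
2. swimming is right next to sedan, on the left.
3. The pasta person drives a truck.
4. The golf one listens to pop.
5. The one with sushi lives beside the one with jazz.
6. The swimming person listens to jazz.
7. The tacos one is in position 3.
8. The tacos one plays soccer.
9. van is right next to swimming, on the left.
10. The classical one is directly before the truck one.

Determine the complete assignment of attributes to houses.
Solution:

House | Sport | Food | Music | Vehicle
--------------------------------------
  1   | tennis | sushi | classical | van
  2   | swimming | pasta | jazz | truck
  3   | soccer | tacos | rock | sedan
  4   | golf | pizza | pop | coupe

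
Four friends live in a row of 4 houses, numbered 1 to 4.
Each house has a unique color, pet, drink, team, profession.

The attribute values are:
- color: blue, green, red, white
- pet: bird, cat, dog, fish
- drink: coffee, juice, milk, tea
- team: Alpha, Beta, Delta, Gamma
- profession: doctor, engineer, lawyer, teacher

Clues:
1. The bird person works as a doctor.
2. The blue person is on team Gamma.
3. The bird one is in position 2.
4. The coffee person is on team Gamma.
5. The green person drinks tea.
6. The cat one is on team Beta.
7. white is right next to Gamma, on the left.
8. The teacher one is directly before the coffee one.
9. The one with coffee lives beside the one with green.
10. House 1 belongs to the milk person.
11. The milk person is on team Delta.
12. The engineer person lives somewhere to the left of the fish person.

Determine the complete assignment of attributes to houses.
Solution:

House | Color | Pet | Drink | Team | Profession
-----------------------------------------------
  1   | white | dog | milk | Delta | teacher
  2   | blue | bird | coffee | Gamma | doctor
  3   | green | cat | tea | Beta | engineer
  4   | red | fish | juice | Alpha | lawyer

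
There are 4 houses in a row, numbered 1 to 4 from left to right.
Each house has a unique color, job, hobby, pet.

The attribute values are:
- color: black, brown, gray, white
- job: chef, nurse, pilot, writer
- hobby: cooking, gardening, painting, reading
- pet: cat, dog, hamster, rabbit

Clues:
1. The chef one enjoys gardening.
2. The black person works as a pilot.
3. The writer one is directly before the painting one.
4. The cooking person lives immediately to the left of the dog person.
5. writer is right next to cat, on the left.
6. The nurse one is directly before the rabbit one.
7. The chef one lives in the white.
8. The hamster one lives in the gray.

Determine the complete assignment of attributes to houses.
Solution:

House | Color | Job | Hobby | Pet
---------------------------------
  1   | gray | writer | reading | hamster
  2   | brown | nurse | painting | cat
  3   | black | pilot | cooking | rabbit
  4   | white | chef | gardening | dog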